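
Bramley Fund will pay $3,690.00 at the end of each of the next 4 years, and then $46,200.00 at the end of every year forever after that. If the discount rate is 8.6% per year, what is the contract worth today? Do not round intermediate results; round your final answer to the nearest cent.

$398270.91

PV of 4-year annuity: $3,690.00 × [1 − (1+0.086)^−4] / 0.086 = 12060.28355
Perpetuity value at year 4: $46,200.00 / 0.086 = 537209.30233
PV of perpetuity: 537209.30233 / (1+0.086)^4 = 386210.63021
Total PV = 12060.28355 + 386210.63021 = 398270.91377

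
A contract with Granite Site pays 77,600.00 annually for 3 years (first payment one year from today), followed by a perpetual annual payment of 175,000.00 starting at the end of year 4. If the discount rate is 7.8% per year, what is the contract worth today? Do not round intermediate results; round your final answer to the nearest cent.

1991671.89

PV of 3-year annuity: 77,600.00 × [1 − (1+0.078)^−3] / 0.078 = 200706.62508
Perpetuity value at year 3: 175,000.00 / 0.078 = 2243589.74359
PV of perpetuity: 2243589.74359 / (1+0.078)^3 = 1790965.26693
Total PV = 200706.62508 + 1790965.26693 = 1991671.89201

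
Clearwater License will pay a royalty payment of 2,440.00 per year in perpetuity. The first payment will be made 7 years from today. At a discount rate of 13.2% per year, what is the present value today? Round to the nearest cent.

Value at end of year 6: C / r = 2,440.00 / 0.132 = 18,484.8485
Discount to today: PV = 18,484.8485 / (1 + 0.132)^6 = 18,484.8485 / 2.104159 = 8,784.91

8784.91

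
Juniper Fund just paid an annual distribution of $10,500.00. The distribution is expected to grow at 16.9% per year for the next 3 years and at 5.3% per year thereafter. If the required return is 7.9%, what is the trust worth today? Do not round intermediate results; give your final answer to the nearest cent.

$577836.78

D_1 = 12274.50000
D_2 = 14348.89050
D_3 = 16773.85299
Terminal value at year 3: TV = D_3×(1+g_2)/(r−g_2) = 17662.86720/0.026 = 679341.04628
P_0 = D_1/(1+r)^1 + D_2/(1+r)^2 + D_3/(1+r)^3 + TV/(1+r)^3
    = 11375.81094 + 12324.67376 + 13352.68176 + 540783.61141 = 577836.77786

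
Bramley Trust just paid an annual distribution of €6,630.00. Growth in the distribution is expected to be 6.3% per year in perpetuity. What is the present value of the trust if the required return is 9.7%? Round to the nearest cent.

€207285.00

D₁ = D₀ × (1 + g) = €6,630.00 × 1.063 = €7,047.6900
Growing perpetuity: P = D₁ / (r − g) = €7,047.6900 / (0.097 − 0.063) = €207,285.00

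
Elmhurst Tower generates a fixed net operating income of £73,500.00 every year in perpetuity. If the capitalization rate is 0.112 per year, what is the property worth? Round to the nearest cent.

Level perpetuity: PV = C / r = £73,500.00 / 0.112 = £656,250.00

£656250.00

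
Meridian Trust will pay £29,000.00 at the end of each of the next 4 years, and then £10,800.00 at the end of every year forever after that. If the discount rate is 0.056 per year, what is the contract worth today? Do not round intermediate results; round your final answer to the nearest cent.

PV of 4-year annuity: £29,000.00 × [1 − (1+0.056)^−4] / 0.056 = 101415.35904
Perpetuity value at year 4: £10,800.00 / 0.056 = 192857.14286
PV of perpetuity: 192857.14286 / (1+0.056)^4 = 155088.66432
Total PV = 101415.35904 + 155088.66432 = 256504.02336

£256504.02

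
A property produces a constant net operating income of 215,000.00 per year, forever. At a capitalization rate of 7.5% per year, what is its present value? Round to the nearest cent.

2866666.67

Level perpetuity: PV = C / r = 215,000.00 / 0.075 = 2,866,666.67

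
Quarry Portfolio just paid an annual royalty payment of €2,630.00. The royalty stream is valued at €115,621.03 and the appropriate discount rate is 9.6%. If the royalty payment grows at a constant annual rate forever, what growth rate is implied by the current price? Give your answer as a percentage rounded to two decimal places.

P = D₀(1+g)/(r−g) ⇒ P(r−g) = D₀(1+g) ⇒ g(P+D₀) = P·r − D₀
g = (P·r − D₀)/(P + D₀) = (€115,621.03×0.096 − €2,630.00) / (€115,621.03 + €2,630.00) = 0.071624

7.16%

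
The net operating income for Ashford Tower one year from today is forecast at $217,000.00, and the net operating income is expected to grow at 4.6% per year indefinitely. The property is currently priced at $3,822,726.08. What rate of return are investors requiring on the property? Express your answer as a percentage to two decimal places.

10.28%

P = D₁/(r − g) ⇒ r = D₁/P + g = $217,000.0000/$3,822,726.08 + 0.046 = 0.056766 + 0.046 = 0.102766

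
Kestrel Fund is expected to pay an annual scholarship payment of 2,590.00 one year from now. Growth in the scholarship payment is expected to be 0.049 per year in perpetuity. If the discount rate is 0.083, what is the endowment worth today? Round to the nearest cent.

76176.47

Growing perpetuity: P = D₁ / (r − g) = 2,590.0000 / (0.083 − 0.049) = 76,176.47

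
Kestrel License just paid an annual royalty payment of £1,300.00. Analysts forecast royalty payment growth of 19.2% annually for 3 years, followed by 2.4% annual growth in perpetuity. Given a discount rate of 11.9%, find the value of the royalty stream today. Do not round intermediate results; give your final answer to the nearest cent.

£21369.19

D_1 = 1549.60000
D_2 = 1847.12320
D_3 = 2201.77085
Terminal value at year 3: TV = D_3×(1+g_2)/(r−g_2) = 2254.61335/0.095 = 23732.77216
P_0 = D_1/(1+r)^1 + D_2/(1+r)^2 + D_3/(1+r)^3 + TV/(1+r)^3
    = 1384.80786 + 1475.14832 + 1571.38231 + 16937.84718 = 21369.18568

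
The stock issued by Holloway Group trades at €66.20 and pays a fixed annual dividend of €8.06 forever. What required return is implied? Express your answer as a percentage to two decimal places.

12.18%

P = C/r ⇒ r = C/P = €8.06/€66.20 = 0.121752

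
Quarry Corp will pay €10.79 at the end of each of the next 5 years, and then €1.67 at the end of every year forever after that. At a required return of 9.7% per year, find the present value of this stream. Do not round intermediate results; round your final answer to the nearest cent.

€52.06

PV of 5-year annuity: €10.79 × [1 − (1+0.097)^−5] / 0.097 = 41.21801
Perpetuity value at year 5: €1.67 / 0.097 = 17.21649
PV of perpetuity: 17.21649 / (1+0.097)^5 = 10.83706
Total PV = 41.21801 + 10.83706 = 52.05507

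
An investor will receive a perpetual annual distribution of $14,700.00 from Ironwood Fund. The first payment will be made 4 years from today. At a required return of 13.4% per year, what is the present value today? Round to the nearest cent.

Value at end of year 3: C / r = $14,700.00 / 0.134 = $109,701.4925
Discount to today: PV = $109,701.4925 / (1 + 0.134)^3 = $109,701.4925 / 1.458274 = $75,226.94

$75226.94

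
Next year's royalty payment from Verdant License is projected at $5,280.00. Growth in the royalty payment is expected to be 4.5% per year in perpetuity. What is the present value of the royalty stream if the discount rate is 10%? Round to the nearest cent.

$96000.00

Growing perpetuity: P = D₁ / (r − g) = $5,280.0000 / (0.1 − 0.045) = $96,000.00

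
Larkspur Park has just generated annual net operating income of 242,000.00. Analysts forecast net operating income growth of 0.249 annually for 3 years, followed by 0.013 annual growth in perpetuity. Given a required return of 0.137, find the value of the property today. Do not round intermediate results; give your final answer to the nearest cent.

3499303.18

D_1 = 302258.00000
D_2 = 377520.24200
D_3 = 471522.78226
Terminal value at year 3: TV = D_3×(1+g_2)/(r−g_2) = 477652.57843/0.124 = 3852036.92280
P_0 = D_1/(1+r)^1 + D_2/(1+r)^2 + D_3/(1+r)^3 + TV/(1+r)^3
    = 265838.17062 + 292024.51637 + 320790.34384 + 2620650.14764 = 3499303.17847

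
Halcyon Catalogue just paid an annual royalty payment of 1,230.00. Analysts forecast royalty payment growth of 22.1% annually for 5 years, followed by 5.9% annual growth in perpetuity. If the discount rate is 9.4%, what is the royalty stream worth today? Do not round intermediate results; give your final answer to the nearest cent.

73103.84

D_1 = 1501.83000
D_2 = 1833.73443
D_3 = 2238.98974
D_4 = 2733.80647
D_5 = 3337.97770
Terminal value at year 5: TV = D_5×(1+g_2)/(r−g_2) = 3534.91839/0.035 = 100997.66817
P_0 = D_1/(1+r)^1 + D_2/(1+r)^2 + D_3/(1+r)^3 + D_4/(1+r)^4 + D_5/(1+r)^5 + TV/(1+r)^5
    = 1372.78793 + 1532.15180 + 1710.01586 + 1908.52775 + 2130.08445 + 64450.26939 = 73103.83717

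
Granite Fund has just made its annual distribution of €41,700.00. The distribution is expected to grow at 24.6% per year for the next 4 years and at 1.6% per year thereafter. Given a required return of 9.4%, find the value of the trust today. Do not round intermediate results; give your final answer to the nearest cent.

D_1 = 51958.20000
D_2 = 64739.91720
D_3 = 80665.93683
D_4 = 100509.75729
Terminal value at year 4: TV = D_4×(1+g_2)/(r−g_2) = 102117.91341/0.078 = 1309204.01806
P_0 = D_1/(1+r)^1 + D_2/(1+r)^2 + D_3/(1+r)^3 + D_4/(1+r)^4 + TV/(1+r)^4
    = 47493.78428 + 54092.55504 + 61608.15683 + 70167.97387 + 913982.83914 = 1147345.30915

€1147345.31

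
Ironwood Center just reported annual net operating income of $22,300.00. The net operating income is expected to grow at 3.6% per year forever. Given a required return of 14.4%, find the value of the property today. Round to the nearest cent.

$213914.81

D₁ = D₀ × (1 + g) = $22,300.00 × 1.036 = $23,102.8000
Growing perpetuity: P = D₁ / (r − g) = $23,102.8000 / (0.144 − 0.036) = $213,914.81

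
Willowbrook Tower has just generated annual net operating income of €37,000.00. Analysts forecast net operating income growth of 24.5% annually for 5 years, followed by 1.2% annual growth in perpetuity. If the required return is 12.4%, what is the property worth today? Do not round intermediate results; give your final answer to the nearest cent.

D_1 = 46065.00000
D_2 = 57350.92500
D_3 = 71401.90162
D_4 = 88895.36752
D_5 = 110674.73257
Terminal value at year 5: TV = D_5×(1+g_2)/(r−g_2) = 112002.82936/0.112 = 1000025.26212
P_0 = D_1/(1+r)^1 + D_2/(1+r)^2 + D_3/(1+r)^3 + D_4/(1+r)^4 + D_5/(1+r)^5 + TV/(1+r)^5
    = 40983.09609 + 45394.97743 + 50281.80329 + 55694.70204 + 61690.30608 + 557415.97998 = 811460.86490

€811460.86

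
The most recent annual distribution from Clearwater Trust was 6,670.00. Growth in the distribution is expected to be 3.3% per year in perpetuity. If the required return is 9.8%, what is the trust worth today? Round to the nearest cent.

106001.69

D₁ = D₀ × (1 + g) = 6,670.00 × 1.033 = 6,890.1100
Growing perpetuity: P = D₁ / (r − g) = 6,890.1100 / (0.098 − 0.033) = 106,001.69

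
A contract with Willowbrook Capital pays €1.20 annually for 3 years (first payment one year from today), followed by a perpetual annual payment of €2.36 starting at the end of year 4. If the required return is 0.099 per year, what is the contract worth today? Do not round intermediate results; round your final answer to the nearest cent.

€20.95

PV of 3-year annuity: €1.20 × [1 − (1+0.099)^−3] / 0.099 = 2.98948
Perpetuity value at year 3: €2.36 / 0.099 = 23.83838
PV of perpetuity: 23.83838 / (1+0.099)^3 = 17.95907
Total PV = 2.98948 + 17.95907 = 20.94855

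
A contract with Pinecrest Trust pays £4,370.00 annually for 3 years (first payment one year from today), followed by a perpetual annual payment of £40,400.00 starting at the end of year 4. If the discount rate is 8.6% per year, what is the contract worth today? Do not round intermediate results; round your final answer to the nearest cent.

£377910.78

PV of 3-year annuity: £4,370.00 × [1 − (1+0.086)^−3] / 0.086 = 11141.09346
Perpetuity value at year 3: £40,400.00 / 0.086 = 469767.44186
PV of perpetuity: 469767.44186 / (1+0.086)^3 = 366769.68992
Total PV = 11141.09346 + 366769.68992 = 377910.78338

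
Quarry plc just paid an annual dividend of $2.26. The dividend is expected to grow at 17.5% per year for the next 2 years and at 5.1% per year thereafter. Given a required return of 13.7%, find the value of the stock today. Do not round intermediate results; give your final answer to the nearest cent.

$34.25

D_1 = 2.65550
D_2 = 3.12021
Terminal value at year 2: TV = D_2×(1+g_2)/(r−g_2) = 3.27934/0.086 = 38.13190
P_0 = D_1/(1+r)^1 + D_2/(1+r)^2 + TV/(1+r)^2
    = 2.33553 + 2.41359 + 29.49630 = 34.24542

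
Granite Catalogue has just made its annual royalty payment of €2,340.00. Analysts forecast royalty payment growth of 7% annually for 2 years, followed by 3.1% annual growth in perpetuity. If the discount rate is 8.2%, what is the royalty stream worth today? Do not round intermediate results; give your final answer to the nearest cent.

€50863.68

D_1 = 2503.80000
D_2 = 2679.06600
Terminal value at year 2: TV = D_2×(1+g_2)/(r−g_2) = 2762.11705/0.051 = 54159.15776
P_0 = D_1/(1+r)^1 + D_2/(1+r)^2 + TV/(1+r)^2
    = 2314.04806 + 2288.38394 + 46261.25181 = 50863.68381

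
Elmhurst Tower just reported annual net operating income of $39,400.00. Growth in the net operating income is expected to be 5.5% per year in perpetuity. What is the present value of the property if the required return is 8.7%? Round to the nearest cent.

D₁ = D₀ × (1 + g) = $39,400.00 × 1.055 = $41,567.0000
Growing perpetuity: P = D₁ / (r − g) = $41,567.0000 / (0.087 − 0.055) = $1,298,968.75

$1298968.75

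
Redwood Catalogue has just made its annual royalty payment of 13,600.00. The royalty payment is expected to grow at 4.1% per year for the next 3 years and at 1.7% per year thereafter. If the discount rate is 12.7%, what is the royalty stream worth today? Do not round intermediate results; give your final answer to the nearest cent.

D_1 = 14157.60000
D_2 = 14738.06160
D_3 = 15342.32213
Terminal value at year 3: TV = D_3×(1+g_2)/(r−g_2) = 15603.14160/0.11 = 141846.74183
P_0 = D_1/(1+r)^1 + D_2/(1+r)^2 + D_3/(1+r)^3 + TV/(1+r)^3
    = 12562.20053 + 11603.59428 + 10718.13811 + 99094.05868 = 133977.99160

133977.99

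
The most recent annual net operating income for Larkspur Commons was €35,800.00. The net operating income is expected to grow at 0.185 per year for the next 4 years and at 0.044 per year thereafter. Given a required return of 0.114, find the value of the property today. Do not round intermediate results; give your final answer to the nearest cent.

D_1 = 42423.00000
D_2 = 50271.25500
D_3 = 59571.43717
D_4 = 70592.15305
Terminal value at year 4: TV = D_4×(1+g_2)/(r−g_2) = 73698.20779/0.07 = 1052831.53981
P_0 = D_1/(1+r)^1 + D_2/(1+r)^2 + D_3/(1+r)^3 + D_4/(1+r)^4 + TV/(1+r)^4
    = 38081.68761 + 40508.79697 + 43090.59641 + 45836.94502 + 683625.29427 = 851143.32028

€851143.32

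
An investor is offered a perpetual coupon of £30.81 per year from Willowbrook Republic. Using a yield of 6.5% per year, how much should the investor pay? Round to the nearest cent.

£474.00

Level perpetuity: PV = C / r = £30.81 / 0.065 = £474.00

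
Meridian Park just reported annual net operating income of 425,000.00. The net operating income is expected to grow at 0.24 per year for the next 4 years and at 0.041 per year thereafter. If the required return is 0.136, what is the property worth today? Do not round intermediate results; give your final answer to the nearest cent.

8737704.94

D_1 = 527000.00000
D_2 = 653480.00000
D_3 = 810315.20000
D_4 = 1004790.84800
Terminal value at year 4: TV = D_4×(1+g_2)/(r−g_2) = 1045987.27277/0.095 = 11010392.34493
P_0 = D_1/(1+r)^1 + D_2/(1+r)^2 + D_3/(1+r)^3 + D_4/(1+r)^4 + TV/(1+r)^4
    = 463908.45070 + 506378.94267 + 552737.57827 + 603340.31431 + 6611339.65465 = 8737704.94060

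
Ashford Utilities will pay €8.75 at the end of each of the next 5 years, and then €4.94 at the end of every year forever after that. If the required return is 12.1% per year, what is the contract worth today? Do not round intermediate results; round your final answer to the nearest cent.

PV of 5-year annuity: €8.75 × [1 − (1+0.121)^−5] / 0.121 = 31.46381
Perpetuity value at year 5: €4.94 / 0.121 = 40.82645
PV of perpetuity: 40.82645 / (1+0.121)^5 = 23.06288
Total PV = 31.46381 + 23.06288 = 54.52669

€54.53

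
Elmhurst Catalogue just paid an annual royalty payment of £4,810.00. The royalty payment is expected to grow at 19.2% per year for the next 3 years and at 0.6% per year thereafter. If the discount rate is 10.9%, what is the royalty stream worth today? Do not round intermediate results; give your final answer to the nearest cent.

£75036.18

D_1 = 5733.52000
D_2 = 6834.35584
D_3 = 8146.55216
Terminal value at year 3: TV = D_3×(1+g_2)/(r−g_2) = 8195.43147/0.103 = 79567.29587
P_0 = D_1/(1+r)^1 + D_2/(1+r)^2 + D_3/(1+r)^3 + TV/(1+r)^3
    = 5169.99098 + 5556.92448 + 5972.81694 + 58336.44504 = 75036.17744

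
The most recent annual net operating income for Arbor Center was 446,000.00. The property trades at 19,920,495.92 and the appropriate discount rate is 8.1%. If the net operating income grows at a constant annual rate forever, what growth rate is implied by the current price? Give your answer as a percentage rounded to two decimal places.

5.73%

P = D₀(1+g)/(r−g) ⇒ P(r−g) = D₀(1+g) ⇒ g(P+D₀) = P·r − D₀
g = (P·r − D₀)/(P + D₀) = (19,920,495.92×0.081 − 446,000.00) / (19,920,495.92 + 446,000.00) = 0.057327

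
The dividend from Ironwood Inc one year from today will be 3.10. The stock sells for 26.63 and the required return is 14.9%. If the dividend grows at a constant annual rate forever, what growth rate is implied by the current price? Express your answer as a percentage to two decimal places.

P = D₁/(r−g) ⇒ g = r − D₁/P = 0.149 − 3.10/26.63 = 0.032590

3.26%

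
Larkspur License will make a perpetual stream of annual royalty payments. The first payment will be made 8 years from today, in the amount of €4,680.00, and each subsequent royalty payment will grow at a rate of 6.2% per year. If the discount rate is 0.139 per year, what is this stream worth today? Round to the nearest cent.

Value at end of year 7: C₁ / (r − g) = €4,680.00 / (0.139 − 0.062) = €60,779.2208
Discount to today: PV = €60,779.2208 / (1 + 0.139)^7 = €60,779.2208 / 2.486944 = €24,439.32

€24439.32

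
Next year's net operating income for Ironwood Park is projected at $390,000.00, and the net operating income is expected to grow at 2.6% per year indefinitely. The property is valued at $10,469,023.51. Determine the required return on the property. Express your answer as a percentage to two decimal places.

P = D₁/(r − g) ⇒ r = D₁/P + g = $390,000.0000/$10,469,023.51 + 0.026 = 0.037253 + 0.026 = 0.063253

6.33%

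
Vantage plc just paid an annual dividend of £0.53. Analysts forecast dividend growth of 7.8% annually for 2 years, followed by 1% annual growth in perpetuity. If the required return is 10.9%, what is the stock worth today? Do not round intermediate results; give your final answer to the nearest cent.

D_1 = 0.57134
D_2 = 0.61590
Terminal value at year 2: TV = D_2×(1+g_2)/(r−g_2) = 0.62206/0.099 = 6.28347
P_0 = D_1/(1+r)^1 + D_2/(1+r)^2 + TV/(1+r)^2
    = 0.51518 + 0.50078 + 5.10901 = 6.12498

£6.12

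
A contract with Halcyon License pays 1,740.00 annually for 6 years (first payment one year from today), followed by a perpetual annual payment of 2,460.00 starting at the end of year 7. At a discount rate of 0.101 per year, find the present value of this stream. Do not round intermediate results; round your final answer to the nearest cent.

PV of 6-year annuity: 1,740.00 × [1 − (1+0.101)^−6] / 0.101 = 7555.99730
Perpetuity value at year 6: 2,460.00 / 0.101 = 24356.43564
PV of perpetuity: 24356.43564 / (1+0.101)^6 = 13673.81877
Total PV = 7555.99730 + 13673.81877 = 21229.81607

21229.82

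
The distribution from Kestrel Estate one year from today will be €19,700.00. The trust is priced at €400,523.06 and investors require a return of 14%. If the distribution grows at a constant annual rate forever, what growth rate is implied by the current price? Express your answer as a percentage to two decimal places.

P = D₁/(r−g) ⇒ g = r − D₁/P = 0.14 − €19,700.00/€400,523.06 = 0.090814

9.08%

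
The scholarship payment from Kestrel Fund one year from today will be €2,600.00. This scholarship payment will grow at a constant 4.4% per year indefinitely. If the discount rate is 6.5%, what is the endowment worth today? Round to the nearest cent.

Growing perpetuity: P = D₁ / (r − g) = €2,600.0000 / (0.065 − 0.044) = €123,809.52

€123809.52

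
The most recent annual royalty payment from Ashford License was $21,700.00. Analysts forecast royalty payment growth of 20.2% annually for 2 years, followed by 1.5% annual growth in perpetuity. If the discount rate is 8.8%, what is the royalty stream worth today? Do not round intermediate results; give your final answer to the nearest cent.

D_1 = 26083.40000
D_2 = 31352.24680
Terminal value at year 2: TV = D_2×(1+g_2)/(r−g_2) = 31822.53050/0.073 = 435925.07537
P_0 = D_1/(1+r)^1 + D_2/(1+r)^2 + TV/(1+r)^2
    = 23973.71324 + 26485.66481 + 368259.58600 = 418718.96404

$418718.96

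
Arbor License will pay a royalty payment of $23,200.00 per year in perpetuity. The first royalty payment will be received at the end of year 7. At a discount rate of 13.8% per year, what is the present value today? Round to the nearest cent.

Value at end of year 6: C / r = $23,200.00 / 0.138 = $168,115.9420
Discount to today: PV = $168,115.9420 / (1 + 0.138)^6 = $168,115.9420 / 2.171969 = $77,402.56

$77402.56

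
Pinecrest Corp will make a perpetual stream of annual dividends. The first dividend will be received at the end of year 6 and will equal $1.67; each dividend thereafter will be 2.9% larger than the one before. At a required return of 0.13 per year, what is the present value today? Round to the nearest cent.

Value at end of year 5: C₁ / (r − g) = $1.67 / (0.13 − 0.029) = $16.5347
Discount to today: PV = $16.5347 / (1 + 0.13)^5 = $16.5347 / 1.842435 = $8.97

$8.97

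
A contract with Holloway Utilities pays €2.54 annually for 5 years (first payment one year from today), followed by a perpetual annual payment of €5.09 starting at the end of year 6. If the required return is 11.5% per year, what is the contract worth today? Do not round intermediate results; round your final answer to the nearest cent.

€34.95

PV of 5-year annuity: €2.54 × [1 − (1+0.115)^−5] / 0.115 = 9.27069
Perpetuity value at year 5: €5.09 / 0.115 = 44.26087
PV of perpetuity: 44.26087 / (1+0.115)^5 = 25.68299
Total PV = 9.27069 + 25.68299 = 34.95368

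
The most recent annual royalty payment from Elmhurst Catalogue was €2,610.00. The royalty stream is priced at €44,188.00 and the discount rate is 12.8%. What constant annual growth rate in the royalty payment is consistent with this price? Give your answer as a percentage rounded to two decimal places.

P = D₀(1+g)/(r−g) ⇒ P(r−g) = D₀(1+g) ⇒ g(P+D₀) = P·r − D₀
g = (P·r − D₀)/(P + D₀) = (€44,188.00×0.128 − €2,610.00) / (€44,188.00 + €2,610.00) = 0.065090

6.51%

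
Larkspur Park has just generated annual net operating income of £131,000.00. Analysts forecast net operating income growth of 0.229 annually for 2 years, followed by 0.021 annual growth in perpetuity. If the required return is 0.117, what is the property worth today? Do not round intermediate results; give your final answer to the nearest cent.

D_1 = 160999.00000
D_2 = 197867.77100
Terminal value at year 2: TV = D_2×(1+g_2)/(r−g_2) = 202022.99419/0.096 = 2104406.18949
P_0 = D_1/(1+r)^1 + D_2/(1+r)^2 + TV/(1+r)^2
    = 144135.18353 + 158587.41321 + 1686643.21757 = 1989365.81431

£1989365.81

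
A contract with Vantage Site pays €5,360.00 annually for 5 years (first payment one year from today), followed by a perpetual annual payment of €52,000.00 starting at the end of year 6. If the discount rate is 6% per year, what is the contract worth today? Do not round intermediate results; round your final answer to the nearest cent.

PV of 5-year annuity: €5,360.00 × [1 − (1+0.06)^−5] / 0.06 = 22578.26989
Perpetuity value at year 5: €52,000.00 / 0.06 = 866666.66667
PV of perpetuity: 866666.66667 / (1+0.06)^5 = 647623.74982
Total PV = 22578.26989 + 647623.74982 = 670202.01971

€670202.02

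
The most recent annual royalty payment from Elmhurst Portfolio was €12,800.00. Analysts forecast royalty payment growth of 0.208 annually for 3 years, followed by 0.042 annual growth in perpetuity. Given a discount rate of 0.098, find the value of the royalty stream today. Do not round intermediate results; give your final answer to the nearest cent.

D_1 = 15462.40000
D_2 = 18678.57920
D_3 = 22563.72367
Terminal value at year 3: TV = D_3×(1+g_2)/(r−g_2) = 23511.40007/0.056 = 419846.42978
P_0 = D_1/(1+r)^1 + D_2/(1+r)^2 + D_3/(1+r)^3 + TV/(1+r)^3
    = 14082.33151 + 15493.12975 + 17045.26479 + 317163.67698 = 363784.40303

€363784.40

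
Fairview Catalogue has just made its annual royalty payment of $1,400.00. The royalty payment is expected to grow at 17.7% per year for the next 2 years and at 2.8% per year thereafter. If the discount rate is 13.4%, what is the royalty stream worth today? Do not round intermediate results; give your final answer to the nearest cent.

$17587.83

D_1 = 1647.80000
D_2 = 1939.46060
Terminal value at year 2: TV = D_2×(1+g_2)/(r−g_2) = 1993.76550/0.106 = 18809.10846
P_0 = D_1/(1+r)^1 + D_2/(1+r)^2 + TV/(1+r)^2
    = 1453.08642 + 1508.18582 + 14626.55679 = 17587.82902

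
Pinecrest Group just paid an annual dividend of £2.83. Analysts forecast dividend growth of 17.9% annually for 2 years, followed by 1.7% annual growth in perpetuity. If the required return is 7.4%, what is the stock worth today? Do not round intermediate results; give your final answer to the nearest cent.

D_1 = 3.33657
D_2 = 3.93382
Terminal value at year 2: TV = D_2×(1+g_2)/(r−g_2) = 4.00069/0.057 = 70.18756
P_0 = D_1/(1+r)^1 + D_2/(1+r)^2 + TV/(1+r)^2
    = 3.10668 + 3.41040 + 60.84874 = 67.36582

£67.37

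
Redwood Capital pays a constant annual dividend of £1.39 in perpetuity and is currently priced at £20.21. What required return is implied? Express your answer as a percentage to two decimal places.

6.88%

P = C/r ⇒ r = C/P = £1.39/£20.21 = 0.068778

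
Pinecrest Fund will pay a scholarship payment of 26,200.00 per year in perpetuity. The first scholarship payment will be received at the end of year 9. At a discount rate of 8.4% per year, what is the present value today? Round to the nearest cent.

Value at end of year 8: C / r = 26,200.00 / 0.084 = 311,904.7619
Discount to today: PV = 311,904.7619 / (1 + 0.084)^8 = 311,904.7619 / 1.906489 = 163,601.68

163601.68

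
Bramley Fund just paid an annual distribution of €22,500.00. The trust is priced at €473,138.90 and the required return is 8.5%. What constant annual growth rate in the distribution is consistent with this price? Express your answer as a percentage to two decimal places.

3.57%

P = D₀(1+g)/(r−g) ⇒ P(r−g) = D₀(1+g) ⇒ g(P+D₀) = P·r − D₀
g = (P·r − D₀)/(P + D₀) = (€473,138.90×0.085 − €22,500.00) / (€473,138.90 + €22,500.00) = 0.035745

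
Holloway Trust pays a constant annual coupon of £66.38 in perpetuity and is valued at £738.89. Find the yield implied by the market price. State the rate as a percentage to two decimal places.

P = C/r ⇒ r = C/P = £66.38/£738.89 = 0.089837

8.98%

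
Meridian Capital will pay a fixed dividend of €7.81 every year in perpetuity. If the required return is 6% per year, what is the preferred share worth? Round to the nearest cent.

€130.17

Level perpetuity: PV = C / r = €7.81 / 0.06 = €130.17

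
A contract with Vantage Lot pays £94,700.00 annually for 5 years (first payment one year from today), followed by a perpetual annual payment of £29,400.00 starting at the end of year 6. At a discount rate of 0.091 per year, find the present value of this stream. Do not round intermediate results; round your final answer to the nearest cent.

PV of 5-year annuity: £94,700.00 × [1 − (1+0.091)^−5] / 0.091 = 367396.20764
Perpetuity value at year 5: £29,400.00 / 0.091 = 323076.92308
PV of perpetuity: 323076.92308 / (1+0.091)^5 = 209017.27678
Total PV = 367396.20764 + 209017.27678 = 576413.48442

£576413.48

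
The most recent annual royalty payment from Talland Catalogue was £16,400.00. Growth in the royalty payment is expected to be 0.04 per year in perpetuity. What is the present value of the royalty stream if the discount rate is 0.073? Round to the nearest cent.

£516848.48

D₁ = D₀ × (1 + g) = £16,400.00 × 1.04 = £17,056.0000
Growing perpetuity: P = D₁ / (r − g) = £17,056.0000 / (0.073 − 0.04) = £516,848.48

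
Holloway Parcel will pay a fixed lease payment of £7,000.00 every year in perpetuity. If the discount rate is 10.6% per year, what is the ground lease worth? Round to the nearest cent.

Level perpetuity: PV = C / r = £7,000.00 / 0.106 = £66,037.74

£66037.74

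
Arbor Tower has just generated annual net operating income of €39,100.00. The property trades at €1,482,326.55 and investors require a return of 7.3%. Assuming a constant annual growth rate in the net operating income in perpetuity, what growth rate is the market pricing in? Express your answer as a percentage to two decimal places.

P = D₀(1+g)/(r−g) ⇒ P(r−g) = D₀(1+g) ⇒ g(P+D₀) = P·r − D₀
g = (P·r − D₀)/(P + D₀) = (€1,482,326.55×0.073 − €39,100.00) / (€1,482,326.55 + €39,100.00) = 0.045424

4.54%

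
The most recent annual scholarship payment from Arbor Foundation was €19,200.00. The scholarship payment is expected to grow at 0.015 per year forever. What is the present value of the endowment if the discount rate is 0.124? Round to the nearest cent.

€178788.99

D₁ = D₀ × (1 + g) = €19,200.00 × 1.015 = €19,488.0000
Growing perpetuity: P = D₁ / (r − g) = €19,488.0000 / (0.124 − 0.015) = €178,788.99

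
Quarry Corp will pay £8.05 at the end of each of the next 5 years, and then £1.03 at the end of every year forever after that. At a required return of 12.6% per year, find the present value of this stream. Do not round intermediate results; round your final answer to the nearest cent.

PV of 5-year annuity: £8.05 × [1 − (1+0.126)^−5] / 0.126 = 28.59225
Perpetuity value at year 5: £1.03 / 0.126 = 8.17460
PV of perpetuity: 8.17460 / (1+0.126)^5 = 4.51622
Total PV = 28.59225 + 4.51622 = 33.10846

£33.11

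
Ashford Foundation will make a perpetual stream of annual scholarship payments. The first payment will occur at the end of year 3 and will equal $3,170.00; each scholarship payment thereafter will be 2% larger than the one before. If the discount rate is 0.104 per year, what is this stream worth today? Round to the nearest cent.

Value at end of year 2: C₁ / (r − g) = $3,170.00 / (0.104 − 0.02) = $37,738.0952
Discount to today: PV = $37,738.0952 / (1 + 0.104)^2 = $37,738.0952 / 1.218816 = $30,962.91

$30962.91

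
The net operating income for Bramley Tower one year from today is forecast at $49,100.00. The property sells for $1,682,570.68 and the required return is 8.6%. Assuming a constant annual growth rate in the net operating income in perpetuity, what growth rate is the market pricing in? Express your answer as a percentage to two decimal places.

P = D₁/(r−g) ⇒ g = r − D₁/P = 0.086 − $49,100.00/$1,682,570.68 = 0.056818

5.68%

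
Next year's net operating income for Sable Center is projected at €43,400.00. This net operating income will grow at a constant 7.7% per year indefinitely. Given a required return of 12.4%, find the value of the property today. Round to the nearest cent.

€923404.26

Growing perpetuity: P = D₁ / (r − g) = €43,400.0000 / (0.124 − 0.077) = €923,404.26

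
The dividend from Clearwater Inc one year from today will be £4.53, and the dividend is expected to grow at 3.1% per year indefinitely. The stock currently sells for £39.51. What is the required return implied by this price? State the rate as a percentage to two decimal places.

14.57%

P = D₁/(r − g) ⇒ r = D₁/P + g = £4.5300/£39.51 + 0.031 = 0.114655 + 0.031 = 0.145655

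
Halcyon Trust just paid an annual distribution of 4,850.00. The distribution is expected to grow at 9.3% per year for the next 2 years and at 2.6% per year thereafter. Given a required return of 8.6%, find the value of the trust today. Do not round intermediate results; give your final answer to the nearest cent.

93801.58

D_1 = 5301.05000
D_2 = 5794.04765
Terminal value at year 2: TV = D_2×(1+g_2)/(r−g_2) = 5944.69289/0.06 = 99078.21481
P_0 = D_1/(1+r)^1 + D_2/(1+r)^2 + TV/(1+r)^2
    = 4881.26151 + 4912.72452 + 84007.58932 = 93801.57535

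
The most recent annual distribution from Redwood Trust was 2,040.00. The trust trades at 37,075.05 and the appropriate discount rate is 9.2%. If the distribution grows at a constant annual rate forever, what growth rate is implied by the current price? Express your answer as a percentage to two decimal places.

3.50%

P = D₀(1+g)/(r−g) ⇒ P(r−g) = D₀(1+g) ⇒ g(P+D₀) = P·r − D₀
g = (P·r − D₀)/(P + D₀) = (37,075.05×0.092 − 2,040.00) / (37,075.05 + 2,040.00) = 0.035048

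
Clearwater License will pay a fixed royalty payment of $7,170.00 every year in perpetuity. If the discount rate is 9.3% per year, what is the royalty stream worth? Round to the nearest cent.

$77096.77

Level perpetuity: PV = C / r = $7,170.00 / 0.093 = $77,096.77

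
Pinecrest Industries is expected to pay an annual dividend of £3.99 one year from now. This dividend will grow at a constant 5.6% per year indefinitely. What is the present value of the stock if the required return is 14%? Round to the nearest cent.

£47.50

Growing perpetuity: P = D₁ / (r − g) = £3.9900 / (0.14 − 0.056) = £47.50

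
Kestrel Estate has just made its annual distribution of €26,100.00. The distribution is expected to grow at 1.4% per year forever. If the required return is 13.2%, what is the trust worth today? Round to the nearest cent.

€224283.05

D₁ = D₀ × (1 + g) = €26,100.00 × 1.014 = €26,465.4000
Growing perpetuity: P = D₁ / (r − g) = €26,465.4000 / (0.132 − 0.014) = €224,283.05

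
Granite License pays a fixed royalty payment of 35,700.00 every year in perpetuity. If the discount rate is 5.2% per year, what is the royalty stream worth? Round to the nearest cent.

686538.46

Level perpetuity: PV = C / r = 35,700.00 / 0.052 = 686,538.46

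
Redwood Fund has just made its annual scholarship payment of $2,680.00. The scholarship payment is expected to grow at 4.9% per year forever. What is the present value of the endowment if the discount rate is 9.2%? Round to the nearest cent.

$65379.53

D₁ = D₀ × (1 + g) = $2,680.00 × 1.049 = $2,811.3200
Growing perpetuity: P = D₁ / (r − g) = $2,811.3200 / (0.092 − 0.049) = $65,379.53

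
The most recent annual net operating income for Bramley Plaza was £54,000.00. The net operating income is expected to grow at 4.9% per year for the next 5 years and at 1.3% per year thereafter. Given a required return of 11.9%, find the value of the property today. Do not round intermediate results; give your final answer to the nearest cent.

£596977.72

D_1 = 56646.00000
D_2 = 59421.65400
D_3 = 62333.31505
D_4 = 65387.64748
D_5 = 68591.64221
Terminal value at year 5: TV = D_5×(1+g_2)/(r−g_2) = 69483.33356/0.106 = 655503.14678
P_0 = D_1/(1+r)^1 + D_2/(1+r)^2 + D_3/(1+r)^3 + D_4/(1+r)^4 + D_5/(1+r)^5 + TV/(1+r)^5
    = 50621.98391 + 47455.28251 + 44486.67681 + 41703.77478 + 39094.95955 + 373615.03799 = 596977.71555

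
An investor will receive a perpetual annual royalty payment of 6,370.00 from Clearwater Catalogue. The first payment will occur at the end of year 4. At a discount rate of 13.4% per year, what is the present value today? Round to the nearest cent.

32598.34

Value at end of year 3: C / r = 6,370.00 / 0.134 = 47,537.3134
Discount to today: PV = 47,537.3134 / (1 + 0.134)^3 = 47,537.3134 / 1.458274 = 32,598.34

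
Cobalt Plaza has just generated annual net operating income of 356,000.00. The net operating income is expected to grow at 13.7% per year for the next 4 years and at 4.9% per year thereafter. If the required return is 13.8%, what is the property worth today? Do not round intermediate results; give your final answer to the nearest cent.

5602145.20

D_1 = 404772.00000
D_2 = 460225.76400
D_3 = 523276.69367
D_4 = 594965.60070
Terminal value at year 4: TV = D_4×(1+g_2)/(r−g_2) = 624118.91513/0.089 = 7012572.08017
P_0 = D_1/(1+r)^1 + D_2/(1+r)^2 + D_3/(1+r)^3 + D_4/(1+r)^4 + TV/(1+r)^4
    = 355687.17047 + 355374.61584 + 355062.33586 + 354750.33030 + 4181270.74698 = 5602145.19946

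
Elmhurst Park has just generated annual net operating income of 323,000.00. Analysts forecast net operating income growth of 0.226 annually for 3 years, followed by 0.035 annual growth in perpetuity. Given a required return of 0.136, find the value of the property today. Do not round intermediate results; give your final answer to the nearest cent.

D_1 = 395998.00000
D_2 = 485493.54800
D_3 = 595215.08985
Terminal value at year 3: TV = D_3×(1+g_2)/(r−g_2) = 616047.61799/0.101 = 6099481.36626
P_0 = D_1/(1+r)^1 + D_2/(1+r)^2 + D_3/(1+r)^3 + TV/(1+r)^3
    = 348589.78873 + 376206.93749 + 406012.06458 + 4160618.68156 = 5291427.47236

5291427.47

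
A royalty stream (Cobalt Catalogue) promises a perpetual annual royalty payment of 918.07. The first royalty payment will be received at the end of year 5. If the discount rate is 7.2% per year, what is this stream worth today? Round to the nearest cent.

9655.26

Value at end of year 4: C / r = 918.07 / 0.072 = 12,750.9722
Discount to today: PV = 12,750.9722 / (1 + 0.072)^4 = 12,750.9722 / 1.320624 = 9,655.26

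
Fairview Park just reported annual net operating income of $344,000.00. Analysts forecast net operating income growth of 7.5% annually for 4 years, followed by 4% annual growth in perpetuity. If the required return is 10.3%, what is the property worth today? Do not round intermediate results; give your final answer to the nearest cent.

D_1 = 369800.00000
D_2 = 397535.00000
D_3 = 427350.12500
D_4 = 459401.38438
Terminal value at year 4: TV = D_4×(1+g_2)/(r−g_2) = 477777.43975/0.063 = 7583768.88492
P_0 = D_1/(1+r)^1 + D_2/(1+r)^2 + D_3/(1+r)^3 + D_4/(1+r)^4 + TV/(1+r)^4
    = 335267.45240 + 326756.58326 + 318461.76519 + 310377.51367 + 5123692.28913 = 6414555.60365

$6414555.60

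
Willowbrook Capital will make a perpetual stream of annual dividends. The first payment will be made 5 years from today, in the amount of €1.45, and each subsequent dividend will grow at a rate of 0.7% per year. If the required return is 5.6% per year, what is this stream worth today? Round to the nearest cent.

Value at end of year 4: C₁ / (r − g) = €1.45 / (0.056 − 0.007) = €29.5918
Discount to today: PV = €29.5918 / (1 + 0.056)^4 = €29.5918 / 1.243528 = €23.80

€23.80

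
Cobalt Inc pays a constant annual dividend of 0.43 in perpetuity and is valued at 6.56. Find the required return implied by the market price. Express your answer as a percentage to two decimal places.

P = C/r ⇒ r = C/P = 0.43/6.56 = 0.065549

6.55%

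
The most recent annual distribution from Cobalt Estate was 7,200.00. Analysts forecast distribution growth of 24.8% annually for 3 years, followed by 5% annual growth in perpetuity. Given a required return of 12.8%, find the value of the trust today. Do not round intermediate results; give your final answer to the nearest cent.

D_1 = 8985.60000
D_2 = 11214.02880
D_3 = 13995.10794
Terminal value at year 3: TV = D_3×(1+g_2)/(r−g_2) = 14694.86334/0.078 = 188395.68384
P_0 = D_1/(1+r)^1 + D_2/(1+r)^2 + D_3/(1+r)^3 + TV/(1+r)^3
    = 7965.95745 + 8813.39973 + 9750.99544 + 131263.40021 = 157793.75283

157793.75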